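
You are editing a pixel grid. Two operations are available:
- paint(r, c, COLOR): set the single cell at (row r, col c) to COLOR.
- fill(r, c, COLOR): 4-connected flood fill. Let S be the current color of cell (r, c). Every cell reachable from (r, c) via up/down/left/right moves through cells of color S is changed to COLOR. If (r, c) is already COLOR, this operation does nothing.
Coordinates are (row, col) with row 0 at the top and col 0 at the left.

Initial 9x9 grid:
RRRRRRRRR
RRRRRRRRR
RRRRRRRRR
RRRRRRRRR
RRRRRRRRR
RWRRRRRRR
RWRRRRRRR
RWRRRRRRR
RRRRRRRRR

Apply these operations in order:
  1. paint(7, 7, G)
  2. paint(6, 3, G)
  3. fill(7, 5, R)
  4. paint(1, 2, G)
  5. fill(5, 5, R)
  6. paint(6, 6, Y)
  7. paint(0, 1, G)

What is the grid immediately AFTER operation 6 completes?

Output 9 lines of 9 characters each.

Answer: RRRRRRRRR
RRGRRRRRR
RRRRRRRRR
RRRRRRRRR
RRRRRRRRR
RWRRRRRRR
RWRGRRYRR
RWRRRRRGR
RRRRRRRRR

Derivation:
After op 1 paint(7,7,G):
RRRRRRRRR
RRRRRRRRR
RRRRRRRRR
RRRRRRRRR
RRRRRRRRR
RWRRRRRRR
RWRRRRRRR
RWRRRRRGR
RRRRRRRRR
After op 2 paint(6,3,G):
RRRRRRRRR
RRRRRRRRR
RRRRRRRRR
RRRRRRRRR
RRRRRRRRR
RWRRRRRRR
RWRGRRRRR
RWRRRRRGR
RRRRRRRRR
After op 3 fill(7,5,R) [0 cells changed]:
RRRRRRRRR
RRRRRRRRR
RRRRRRRRR
RRRRRRRRR
RRRRRRRRR
RWRRRRRRR
RWRGRRRRR
RWRRRRRGR
RRRRRRRRR
After op 4 paint(1,2,G):
RRRRRRRRR
RRGRRRRRR
RRRRRRRRR
RRRRRRRRR
RRRRRRRRR
RWRRRRRRR
RWRGRRRRR
RWRRRRRGR
RRRRRRRRR
After op 5 fill(5,5,R) [0 cells changed]:
RRRRRRRRR
RRGRRRRRR
RRRRRRRRR
RRRRRRRRR
RRRRRRRRR
RWRRRRRRR
RWRGRRRRR
RWRRRRRGR
RRRRRRRRR
After op 6 paint(6,6,Y):
RRRRRRRRR
RRGRRRRRR
RRRRRRRRR
RRRRRRRRR
RRRRRRRRR
RWRRRRRRR
RWRGRRYRR
RWRRRRRGR
RRRRRRRRR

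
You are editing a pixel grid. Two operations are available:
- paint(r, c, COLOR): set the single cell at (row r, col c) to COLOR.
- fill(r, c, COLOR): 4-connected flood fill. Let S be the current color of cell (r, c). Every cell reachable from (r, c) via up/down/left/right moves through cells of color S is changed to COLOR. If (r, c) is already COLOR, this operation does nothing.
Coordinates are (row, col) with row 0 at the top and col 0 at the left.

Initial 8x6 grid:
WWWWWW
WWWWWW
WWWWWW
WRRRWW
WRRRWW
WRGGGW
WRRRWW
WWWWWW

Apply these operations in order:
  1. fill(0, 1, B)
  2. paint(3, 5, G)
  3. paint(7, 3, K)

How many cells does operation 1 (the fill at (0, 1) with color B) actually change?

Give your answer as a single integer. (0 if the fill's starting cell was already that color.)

After op 1 fill(0,1,B) [35 cells changed]:
BBBBBB
BBBBBB
BBBBBB
BRRRBB
BRRRBB
BRGGGB
BRRRBB
BBBBBB

Answer: 35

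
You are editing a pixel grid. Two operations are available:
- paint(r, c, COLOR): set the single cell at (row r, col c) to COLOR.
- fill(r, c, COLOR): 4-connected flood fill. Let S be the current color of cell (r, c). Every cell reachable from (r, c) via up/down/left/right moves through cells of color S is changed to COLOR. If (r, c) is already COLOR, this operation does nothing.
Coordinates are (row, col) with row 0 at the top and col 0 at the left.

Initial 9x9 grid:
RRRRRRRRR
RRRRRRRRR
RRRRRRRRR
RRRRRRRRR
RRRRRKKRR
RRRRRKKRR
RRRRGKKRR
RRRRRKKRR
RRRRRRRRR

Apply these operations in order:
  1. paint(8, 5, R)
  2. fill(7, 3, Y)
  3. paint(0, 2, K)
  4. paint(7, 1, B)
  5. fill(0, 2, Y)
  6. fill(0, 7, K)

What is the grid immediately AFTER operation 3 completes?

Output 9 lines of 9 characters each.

Answer: YYKYYYYYY
YYYYYYYYY
YYYYYYYYY
YYYYYYYYY
YYYYYKKYY
YYYYYKKYY
YYYYGKKYY
YYYYYKKYY
YYYYYYYYY

Derivation:
After op 1 paint(8,5,R):
RRRRRRRRR
RRRRRRRRR
RRRRRRRRR
RRRRRRRRR
RRRRRKKRR
RRRRRKKRR
RRRRGKKRR
RRRRRKKRR
RRRRRRRRR
After op 2 fill(7,3,Y) [72 cells changed]:
YYYYYYYYY
YYYYYYYYY
YYYYYYYYY
YYYYYYYYY
YYYYYKKYY
YYYYYKKYY
YYYYGKKYY
YYYYYKKYY
YYYYYYYYY
After op 3 paint(0,2,K):
YYKYYYYYY
YYYYYYYYY
YYYYYYYYY
YYYYYYYYY
YYYYYKKYY
YYYYYKKYY
YYYYGKKYY
YYYYYKKYY
YYYYYYYYY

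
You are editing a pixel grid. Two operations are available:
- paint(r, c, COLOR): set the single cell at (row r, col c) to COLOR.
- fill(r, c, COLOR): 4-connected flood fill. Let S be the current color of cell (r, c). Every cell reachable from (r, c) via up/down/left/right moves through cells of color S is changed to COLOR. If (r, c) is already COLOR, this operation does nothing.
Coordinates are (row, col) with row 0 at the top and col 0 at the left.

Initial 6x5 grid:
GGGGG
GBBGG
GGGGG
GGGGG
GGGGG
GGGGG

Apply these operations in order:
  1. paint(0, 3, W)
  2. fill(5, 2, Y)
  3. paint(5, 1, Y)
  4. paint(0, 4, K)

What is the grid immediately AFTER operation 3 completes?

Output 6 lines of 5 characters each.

Answer: YYYWY
YBBYY
YYYYY
YYYYY
YYYYY
YYYYY

Derivation:
After op 1 paint(0,3,W):
GGGWG
GBBGG
GGGGG
GGGGG
GGGGG
GGGGG
After op 2 fill(5,2,Y) [27 cells changed]:
YYYWY
YBBYY
YYYYY
YYYYY
YYYYY
YYYYY
After op 3 paint(5,1,Y):
YYYWY
YBBYY
YYYYY
YYYYY
YYYYY
YYYYY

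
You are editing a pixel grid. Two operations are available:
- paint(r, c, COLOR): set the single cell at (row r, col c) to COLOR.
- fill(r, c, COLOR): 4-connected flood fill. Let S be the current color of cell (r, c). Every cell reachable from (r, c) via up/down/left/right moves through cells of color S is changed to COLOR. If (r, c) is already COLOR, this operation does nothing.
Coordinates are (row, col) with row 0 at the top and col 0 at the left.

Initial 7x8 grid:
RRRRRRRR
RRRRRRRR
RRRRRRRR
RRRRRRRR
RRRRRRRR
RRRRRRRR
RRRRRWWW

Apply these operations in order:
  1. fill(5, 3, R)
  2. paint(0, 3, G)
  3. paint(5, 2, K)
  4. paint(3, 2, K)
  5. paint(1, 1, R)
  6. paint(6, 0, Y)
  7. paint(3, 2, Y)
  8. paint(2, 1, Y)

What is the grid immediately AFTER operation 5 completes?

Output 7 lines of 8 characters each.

After op 1 fill(5,3,R) [0 cells changed]:
RRRRRRRR
RRRRRRRR
RRRRRRRR
RRRRRRRR
RRRRRRRR
RRRRRRRR
RRRRRWWW
After op 2 paint(0,3,G):
RRRGRRRR
RRRRRRRR
RRRRRRRR
RRRRRRRR
RRRRRRRR
RRRRRRRR
RRRRRWWW
After op 3 paint(5,2,K):
RRRGRRRR
RRRRRRRR
RRRRRRRR
RRRRRRRR
RRRRRRRR
RRKRRRRR
RRRRRWWW
After op 4 paint(3,2,K):
RRRGRRRR
RRRRRRRR
RRRRRRRR
RRKRRRRR
RRRRRRRR
RRKRRRRR
RRRRRWWW
After op 5 paint(1,1,R):
RRRGRRRR
RRRRRRRR
RRRRRRRR
RRKRRRRR
RRRRRRRR
RRKRRRRR
RRRRRWWW

Answer: RRRGRRRR
RRRRRRRR
RRRRRRRR
RRKRRRRR
RRRRRRRR
RRKRRRRR
RRRRRWWW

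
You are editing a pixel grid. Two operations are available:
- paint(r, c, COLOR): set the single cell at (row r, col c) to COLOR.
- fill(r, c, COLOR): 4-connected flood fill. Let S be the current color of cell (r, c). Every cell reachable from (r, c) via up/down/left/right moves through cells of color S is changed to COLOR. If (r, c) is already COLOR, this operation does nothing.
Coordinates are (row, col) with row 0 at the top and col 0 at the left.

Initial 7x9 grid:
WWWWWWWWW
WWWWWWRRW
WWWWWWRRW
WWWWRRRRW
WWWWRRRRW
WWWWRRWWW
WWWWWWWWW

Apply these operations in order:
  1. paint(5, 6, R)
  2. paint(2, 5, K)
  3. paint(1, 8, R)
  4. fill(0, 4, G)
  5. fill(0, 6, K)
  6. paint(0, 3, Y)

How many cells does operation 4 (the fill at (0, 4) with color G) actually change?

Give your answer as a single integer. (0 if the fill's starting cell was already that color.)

After op 1 paint(5,6,R):
WWWWWWWWW
WWWWWWRRW
WWWWWWRRW
WWWWRRRRW
WWWWRRRRW
WWWWRRRWW
WWWWWWWWW
After op 2 paint(2,5,K):
WWWWWWWWW
WWWWWWRRW
WWWWWKRRW
WWWWRRRRW
WWWWRRRRW
WWWWRRRWW
WWWWWWWWW
After op 3 paint(1,8,R):
WWWWWWWWW
WWWWWWRRR
WWWWWKRRW
WWWWRRRRW
WWWWRRRRW
WWWWRRRWW
WWWWWWWWW
After op 4 fill(0,4,G) [46 cells changed]:
GGGGGGGGG
GGGGGGRRR
GGGGGKRRG
GGGGRRRRG
GGGGRRRRG
GGGGRRRGG
GGGGGGGGG

Answer: 46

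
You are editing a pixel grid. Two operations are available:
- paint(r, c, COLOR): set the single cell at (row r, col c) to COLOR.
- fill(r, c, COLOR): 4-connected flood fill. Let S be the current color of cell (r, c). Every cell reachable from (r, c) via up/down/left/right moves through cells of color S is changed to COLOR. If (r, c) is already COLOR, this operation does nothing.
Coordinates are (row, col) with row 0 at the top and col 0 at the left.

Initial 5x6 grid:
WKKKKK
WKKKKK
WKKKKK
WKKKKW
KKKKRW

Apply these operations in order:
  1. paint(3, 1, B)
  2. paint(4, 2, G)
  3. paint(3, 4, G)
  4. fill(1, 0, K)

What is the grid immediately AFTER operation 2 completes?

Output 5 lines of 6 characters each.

Answer: WKKKKK
WKKKKK
WKKKKK
WBKKKW
KKGKRW

Derivation:
After op 1 paint(3,1,B):
WKKKKK
WKKKKK
WKKKKK
WBKKKW
KKKKRW
After op 2 paint(4,2,G):
WKKKKK
WKKKKK
WKKKKK
WBKKKW
KKGKRW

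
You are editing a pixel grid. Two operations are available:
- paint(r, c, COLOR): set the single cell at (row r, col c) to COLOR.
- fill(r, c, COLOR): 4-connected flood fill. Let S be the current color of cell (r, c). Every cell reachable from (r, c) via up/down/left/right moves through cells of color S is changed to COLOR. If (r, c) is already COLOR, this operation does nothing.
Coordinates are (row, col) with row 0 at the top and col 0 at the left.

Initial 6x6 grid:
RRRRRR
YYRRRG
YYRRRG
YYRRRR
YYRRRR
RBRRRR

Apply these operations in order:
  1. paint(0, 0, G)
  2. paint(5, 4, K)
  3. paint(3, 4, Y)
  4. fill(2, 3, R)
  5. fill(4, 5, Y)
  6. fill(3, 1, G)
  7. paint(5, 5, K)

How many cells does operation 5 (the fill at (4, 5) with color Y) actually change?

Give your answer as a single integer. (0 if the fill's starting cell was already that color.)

Answer: 21

Derivation:
After op 1 paint(0,0,G):
GRRRRR
YYRRRG
YYRRRG
YYRRRR
YYRRRR
RBRRRR
After op 2 paint(5,4,K):
GRRRRR
YYRRRG
YYRRRG
YYRRRR
YYRRRR
RBRRKR
After op 3 paint(3,4,Y):
GRRRRR
YYRRRG
YYRRRG
YYRRYR
YYRRRR
RBRRKR
After op 4 fill(2,3,R) [0 cells changed]:
GRRRRR
YYRRRG
YYRRRG
YYRRYR
YYRRRR
RBRRKR
After op 5 fill(4,5,Y) [21 cells changed]:
GYYYYY
YYYYYG
YYYYYG
YYYYYY
YYYYYY
RBYYKY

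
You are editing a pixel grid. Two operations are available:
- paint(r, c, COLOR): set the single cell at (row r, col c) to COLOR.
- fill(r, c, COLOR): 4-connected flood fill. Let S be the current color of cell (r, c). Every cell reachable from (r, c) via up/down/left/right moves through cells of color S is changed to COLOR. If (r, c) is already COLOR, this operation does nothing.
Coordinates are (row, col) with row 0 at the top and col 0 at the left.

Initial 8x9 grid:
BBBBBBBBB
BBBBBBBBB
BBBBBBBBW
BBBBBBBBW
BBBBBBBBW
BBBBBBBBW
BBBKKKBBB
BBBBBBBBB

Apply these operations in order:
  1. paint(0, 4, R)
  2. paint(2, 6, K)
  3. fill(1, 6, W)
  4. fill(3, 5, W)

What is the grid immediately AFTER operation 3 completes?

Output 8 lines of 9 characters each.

Answer: WWWWRWWWW
WWWWWWWWW
WWWWWWKWW
WWWWWWWWW
WWWWWWWWW
WWWWWWWWW
WWWKKKWWW
WWWWWWWWW

Derivation:
After op 1 paint(0,4,R):
BBBBRBBBB
BBBBBBBBB
BBBBBBBBW
BBBBBBBBW
BBBBBBBBW
BBBBBBBBW
BBBKKKBBB
BBBBBBBBB
After op 2 paint(2,6,K):
BBBBRBBBB
BBBBBBBBB
BBBBBBKBW
BBBBBBBBW
BBBBBBBBW
BBBBBBBBW
BBBKKKBBB
BBBBBBBBB
After op 3 fill(1,6,W) [63 cells changed]:
WWWWRWWWW
WWWWWWWWW
WWWWWWKWW
WWWWWWWWW
WWWWWWWWW
WWWWWWWWW
WWWKKKWWW
WWWWWWWWW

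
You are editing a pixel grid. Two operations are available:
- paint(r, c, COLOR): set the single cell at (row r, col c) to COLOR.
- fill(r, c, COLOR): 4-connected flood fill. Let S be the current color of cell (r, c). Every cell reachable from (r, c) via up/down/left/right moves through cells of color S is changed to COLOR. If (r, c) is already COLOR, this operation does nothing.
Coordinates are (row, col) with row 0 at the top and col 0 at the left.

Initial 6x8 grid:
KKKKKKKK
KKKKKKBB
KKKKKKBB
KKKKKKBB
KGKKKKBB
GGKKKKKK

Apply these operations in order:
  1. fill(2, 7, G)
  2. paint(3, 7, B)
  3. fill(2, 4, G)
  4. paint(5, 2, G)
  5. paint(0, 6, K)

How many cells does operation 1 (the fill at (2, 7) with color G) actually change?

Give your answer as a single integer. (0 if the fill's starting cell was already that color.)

After op 1 fill(2,7,G) [8 cells changed]:
KKKKKKKK
KKKKKKGG
KKKKKKGG
KKKKKKGG
KGKKKKGG
GGKKKKKK

Answer: 8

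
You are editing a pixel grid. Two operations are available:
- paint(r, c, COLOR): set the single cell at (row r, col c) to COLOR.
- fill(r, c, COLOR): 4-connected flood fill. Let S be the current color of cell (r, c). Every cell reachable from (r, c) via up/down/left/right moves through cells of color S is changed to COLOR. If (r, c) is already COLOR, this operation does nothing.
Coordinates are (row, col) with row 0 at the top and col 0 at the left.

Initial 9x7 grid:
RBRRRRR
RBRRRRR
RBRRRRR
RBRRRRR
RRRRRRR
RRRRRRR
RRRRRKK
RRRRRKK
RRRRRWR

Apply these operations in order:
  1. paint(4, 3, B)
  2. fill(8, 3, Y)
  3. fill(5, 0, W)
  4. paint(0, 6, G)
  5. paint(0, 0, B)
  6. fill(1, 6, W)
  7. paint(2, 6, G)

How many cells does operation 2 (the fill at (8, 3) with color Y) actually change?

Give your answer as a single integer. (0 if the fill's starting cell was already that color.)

After op 1 paint(4,3,B):
RBRRRRR
RBRRRRR
RBRRRRR
RBRRRRR
RRRBRRR
RRRRRRR
RRRRRKK
RRRRRKK
RRRRRWR
After op 2 fill(8,3,Y) [52 cells changed]:
YBYYYYY
YBYYYYY
YBYYYYY
YBYYYYY
YYYBYYY
YYYYYYY
YYYYYKK
YYYYYKK
YYYYYWR

Answer: 52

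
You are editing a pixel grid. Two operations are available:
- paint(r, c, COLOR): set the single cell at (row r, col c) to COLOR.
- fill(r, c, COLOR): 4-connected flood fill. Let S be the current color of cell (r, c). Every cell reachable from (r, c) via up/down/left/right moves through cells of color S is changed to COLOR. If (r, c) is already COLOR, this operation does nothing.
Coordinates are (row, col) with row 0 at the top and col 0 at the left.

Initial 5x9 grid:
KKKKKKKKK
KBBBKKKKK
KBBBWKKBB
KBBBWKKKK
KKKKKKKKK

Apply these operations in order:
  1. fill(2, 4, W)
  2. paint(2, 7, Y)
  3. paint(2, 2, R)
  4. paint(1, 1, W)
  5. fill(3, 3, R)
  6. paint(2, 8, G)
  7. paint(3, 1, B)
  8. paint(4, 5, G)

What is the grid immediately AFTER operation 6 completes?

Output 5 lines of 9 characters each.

Answer: KKKKKKKKK
KWRRKKKKK
KRRRWKKYG
KRRRWKKKK
KKKKKKKKK

Derivation:
After op 1 fill(2,4,W) [0 cells changed]:
KKKKKKKKK
KBBBKKKKK
KBBBWKKBB
KBBBWKKKK
KKKKKKKKK
After op 2 paint(2,7,Y):
KKKKKKKKK
KBBBKKKKK
KBBBWKKYB
KBBBWKKKK
KKKKKKKKK
After op 3 paint(2,2,R):
KKKKKKKKK
KBBBKKKKK
KBRBWKKYB
KBBBWKKKK
KKKKKKKKK
After op 4 paint(1,1,W):
KKKKKKKKK
KWBBKKKKK
KBRBWKKYB
KBBBWKKKK
KKKKKKKKK
After op 5 fill(3,3,R) [7 cells changed]:
KKKKKKKKK
KWRRKKKKK
KRRRWKKYB
KRRRWKKKK
KKKKKKKKK
After op 6 paint(2,8,G):
KKKKKKKKK
KWRRKKKKK
KRRRWKKYG
KRRRWKKKK
KKKKKKKKK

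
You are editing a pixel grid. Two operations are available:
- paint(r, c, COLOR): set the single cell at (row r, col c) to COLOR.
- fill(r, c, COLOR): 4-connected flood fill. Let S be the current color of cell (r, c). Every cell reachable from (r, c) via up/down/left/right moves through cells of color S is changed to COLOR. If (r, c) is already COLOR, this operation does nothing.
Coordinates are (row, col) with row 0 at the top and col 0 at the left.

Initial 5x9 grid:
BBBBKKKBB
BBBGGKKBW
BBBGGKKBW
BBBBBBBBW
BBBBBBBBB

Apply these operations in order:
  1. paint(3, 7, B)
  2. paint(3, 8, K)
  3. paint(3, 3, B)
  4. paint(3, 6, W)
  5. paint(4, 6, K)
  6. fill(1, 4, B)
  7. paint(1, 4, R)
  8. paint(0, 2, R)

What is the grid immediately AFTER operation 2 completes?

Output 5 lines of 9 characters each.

After op 1 paint(3,7,B):
BBBBKKKBB
BBBGGKKBW
BBBGGKKBW
BBBBBBBBW
BBBBBBBBB
After op 2 paint(3,8,K):
BBBBKKKBB
BBBGGKKBW
BBBGGKKBW
BBBBBBBBK
BBBBBBBBB

Answer: BBBBKKKBB
BBBGGKKBW
BBBGGKKBW
BBBBBBBBK
BBBBBBBBB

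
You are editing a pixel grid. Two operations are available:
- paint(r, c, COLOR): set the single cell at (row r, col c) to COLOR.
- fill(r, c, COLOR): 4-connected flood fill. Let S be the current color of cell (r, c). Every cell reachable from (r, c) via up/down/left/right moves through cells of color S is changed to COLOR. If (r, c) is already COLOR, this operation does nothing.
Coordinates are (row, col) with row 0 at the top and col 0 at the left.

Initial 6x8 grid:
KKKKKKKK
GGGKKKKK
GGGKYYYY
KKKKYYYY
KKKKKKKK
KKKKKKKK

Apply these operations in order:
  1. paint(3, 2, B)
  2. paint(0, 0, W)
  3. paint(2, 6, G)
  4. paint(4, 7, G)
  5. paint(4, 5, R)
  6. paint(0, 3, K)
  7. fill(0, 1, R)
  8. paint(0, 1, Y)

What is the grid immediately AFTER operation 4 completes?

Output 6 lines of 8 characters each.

Answer: WKKKKKKK
GGGKKKKK
GGGKYYGY
KKBKYYYY
KKKKKKKG
KKKKKKKK

Derivation:
After op 1 paint(3,2,B):
KKKKKKKK
GGGKKKKK
GGGKYYYY
KKBKYYYY
KKKKKKKK
KKKKKKKK
After op 2 paint(0,0,W):
WKKKKKKK
GGGKKKKK
GGGKYYYY
KKBKYYYY
KKKKKKKK
KKKKKKKK
After op 3 paint(2,6,G):
WKKKKKKK
GGGKKKKK
GGGKYYGY
KKBKYYYY
KKKKKKKK
KKKKKKKK
After op 4 paint(4,7,G):
WKKKKKKK
GGGKKKKK
GGGKYYGY
KKBKYYYY
KKKKKKKG
KKKKKKKK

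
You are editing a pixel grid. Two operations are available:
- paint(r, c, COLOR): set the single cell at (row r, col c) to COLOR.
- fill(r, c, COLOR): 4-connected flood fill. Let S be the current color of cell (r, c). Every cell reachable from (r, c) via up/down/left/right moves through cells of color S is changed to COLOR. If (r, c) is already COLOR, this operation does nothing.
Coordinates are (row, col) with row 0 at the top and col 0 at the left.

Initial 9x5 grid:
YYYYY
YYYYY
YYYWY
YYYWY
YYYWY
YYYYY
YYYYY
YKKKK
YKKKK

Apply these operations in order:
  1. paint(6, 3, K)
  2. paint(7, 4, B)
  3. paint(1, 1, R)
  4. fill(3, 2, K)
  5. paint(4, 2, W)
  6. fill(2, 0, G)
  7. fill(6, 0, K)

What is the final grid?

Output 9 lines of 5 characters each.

Answer: KKKKK
KRKKK
KKKWK
KKKWK
KKWWK
KKKKK
KKKKK
KKKKB
KKKKK

Derivation:
After op 1 paint(6,3,K):
YYYYY
YYYYY
YYYWY
YYYWY
YYYWY
YYYYY
YYYKY
YKKKK
YKKKK
After op 2 paint(7,4,B):
YYYYY
YYYYY
YYYWY
YYYWY
YYYWY
YYYYY
YYYKY
YKKKB
YKKKK
After op 3 paint(1,1,R):
YYYYY
YRYYY
YYYWY
YYYWY
YYYWY
YYYYY
YYYKY
YKKKB
YKKKK
After op 4 fill(3,2,K) [32 cells changed]:
KKKKK
KRKKK
KKKWK
KKKWK
KKKWK
KKKKK
KKKKK
KKKKB
KKKKK
After op 5 paint(4,2,W):
KKKKK
KRKKK
KKKWK
KKKWK
KKWWK
KKKKK
KKKKK
KKKKB
KKKKK
After op 6 fill(2,0,G) [39 cells changed]:
GGGGG
GRGGG
GGGWG
GGGWG
GGWWG
GGGGG
GGGGG
GGGGB
GGGGG
After op 7 fill(6,0,K) [39 cells changed]:
KKKKK
KRKKK
KKKWK
KKKWK
KKWWK
KKKKK
KKKKK
KKKKB
KKKKK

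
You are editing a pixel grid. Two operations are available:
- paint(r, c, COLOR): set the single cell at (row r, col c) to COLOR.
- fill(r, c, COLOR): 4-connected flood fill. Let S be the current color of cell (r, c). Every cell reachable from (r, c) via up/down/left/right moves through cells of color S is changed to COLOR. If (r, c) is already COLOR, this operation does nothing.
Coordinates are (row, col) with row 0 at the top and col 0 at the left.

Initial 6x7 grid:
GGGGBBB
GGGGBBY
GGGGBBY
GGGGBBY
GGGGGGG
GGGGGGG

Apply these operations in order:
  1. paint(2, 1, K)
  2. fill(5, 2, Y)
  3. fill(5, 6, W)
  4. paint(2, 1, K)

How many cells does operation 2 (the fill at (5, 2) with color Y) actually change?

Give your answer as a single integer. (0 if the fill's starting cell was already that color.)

Answer: 29

Derivation:
After op 1 paint(2,1,K):
GGGGBBB
GGGGBBY
GKGGBBY
GGGGBBY
GGGGGGG
GGGGGGG
After op 2 fill(5,2,Y) [29 cells changed]:
YYYYBBB
YYYYBBY
YKYYBBY
YYYYBBY
YYYYYYY
YYYYYYY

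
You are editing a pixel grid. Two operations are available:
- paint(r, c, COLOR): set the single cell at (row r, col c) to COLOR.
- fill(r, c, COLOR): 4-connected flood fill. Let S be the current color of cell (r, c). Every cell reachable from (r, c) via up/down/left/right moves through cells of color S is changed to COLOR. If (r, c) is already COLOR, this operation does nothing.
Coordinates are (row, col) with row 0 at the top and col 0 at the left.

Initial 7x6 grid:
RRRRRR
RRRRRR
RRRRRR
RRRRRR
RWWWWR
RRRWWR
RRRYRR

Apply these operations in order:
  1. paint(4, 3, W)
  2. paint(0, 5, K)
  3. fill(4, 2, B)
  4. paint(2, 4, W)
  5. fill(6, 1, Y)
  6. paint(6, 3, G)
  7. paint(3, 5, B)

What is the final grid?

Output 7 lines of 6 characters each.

After op 1 paint(4,3,W):
RRRRRR
RRRRRR
RRRRRR
RRRRRR
RWWWWR
RRRWWR
RRRYRR
After op 2 paint(0,5,K):
RRRRRK
RRRRRR
RRRRRR
RRRRRR
RWWWWR
RRRWWR
RRRYRR
After op 3 fill(4,2,B) [6 cells changed]:
RRRRRK
RRRRRR
RRRRRR
RRRRRR
RBBBBR
RRRBBR
RRRYRR
After op 4 paint(2,4,W):
RRRRRK
RRRRRR
RRRRWR
RRRRRR
RBBBBR
RRRBBR
RRRYRR
After op 5 fill(6,1,Y) [33 cells changed]:
YYYYYK
YYYYYY
YYYYWY
YYYYYY
YBBBBY
YYYBBY
YYYYYY
After op 6 paint(6,3,G):
YYYYYK
YYYYYY
YYYYWY
YYYYYY
YBBBBY
YYYBBY
YYYGYY
After op 7 paint(3,5,B):
YYYYYK
YYYYYY
YYYYWY
YYYYYB
YBBBBY
YYYBBY
YYYGYY

Answer: YYYYYK
YYYYYY
YYYYWY
YYYYYB
YBBBBY
YYYBBY
YYYGYY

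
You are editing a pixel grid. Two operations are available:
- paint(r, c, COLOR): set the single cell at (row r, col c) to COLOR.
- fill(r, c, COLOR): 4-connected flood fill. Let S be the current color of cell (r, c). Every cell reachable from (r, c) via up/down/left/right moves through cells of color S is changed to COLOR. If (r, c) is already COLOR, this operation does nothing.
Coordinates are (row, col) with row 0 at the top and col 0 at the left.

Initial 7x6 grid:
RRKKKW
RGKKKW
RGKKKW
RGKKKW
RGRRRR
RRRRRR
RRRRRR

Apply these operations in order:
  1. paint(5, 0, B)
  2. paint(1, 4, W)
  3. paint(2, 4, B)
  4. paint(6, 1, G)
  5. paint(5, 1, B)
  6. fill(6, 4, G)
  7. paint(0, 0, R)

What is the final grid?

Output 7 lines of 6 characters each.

After op 1 paint(5,0,B):
RRKKKW
RGKKKW
RGKKKW
RGKKKW
RGRRRR
BRRRRR
RRRRRR
After op 2 paint(1,4,W):
RRKKKW
RGKKWW
RGKKKW
RGKKKW
RGRRRR
BRRRRR
RRRRRR
After op 3 paint(2,4,B):
RRKKKW
RGKKWW
RGKKBW
RGKKKW
RGRRRR
BRRRRR
RRRRRR
After op 4 paint(6,1,G):
RRKKKW
RGKKWW
RGKKBW
RGKKKW
RGRRRR
BRRRRR
RGRRRR
After op 5 paint(5,1,B):
RRKKKW
RGKKWW
RGKKBW
RGKKKW
RGRRRR
BBRRRR
RGRRRR
After op 6 fill(6,4,G) [12 cells changed]:
RRKKKW
RGKKWW
RGKKBW
RGKKKW
RGGGGG
BBGGGG
RGGGGG
After op 7 paint(0,0,R):
RRKKKW
RGKKWW
RGKKBW
RGKKKW
RGGGGG
BBGGGG
RGGGGG

Answer: RRKKKW
RGKKWW
RGKKBW
RGKKKW
RGGGGG
BBGGGG
RGGGGG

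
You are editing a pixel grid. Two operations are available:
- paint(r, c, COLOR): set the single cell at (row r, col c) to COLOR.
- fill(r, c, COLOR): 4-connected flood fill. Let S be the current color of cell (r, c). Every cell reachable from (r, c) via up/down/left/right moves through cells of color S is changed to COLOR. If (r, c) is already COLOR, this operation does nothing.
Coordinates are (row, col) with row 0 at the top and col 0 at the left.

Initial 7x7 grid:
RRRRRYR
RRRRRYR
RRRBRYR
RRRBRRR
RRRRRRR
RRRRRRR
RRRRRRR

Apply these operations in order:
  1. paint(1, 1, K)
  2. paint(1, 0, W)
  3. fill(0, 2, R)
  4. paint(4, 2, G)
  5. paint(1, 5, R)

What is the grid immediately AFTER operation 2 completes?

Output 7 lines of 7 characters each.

After op 1 paint(1,1,K):
RRRRRYR
RKRRRYR
RRRBRYR
RRRBRRR
RRRRRRR
RRRRRRR
RRRRRRR
After op 2 paint(1,0,W):
RRRRRYR
WKRRRYR
RRRBRYR
RRRBRRR
RRRRRRR
RRRRRRR
RRRRRRR

Answer: RRRRRYR
WKRRRYR
RRRBRYR
RRRBRRR
RRRRRRR
RRRRRRR
RRRRRRR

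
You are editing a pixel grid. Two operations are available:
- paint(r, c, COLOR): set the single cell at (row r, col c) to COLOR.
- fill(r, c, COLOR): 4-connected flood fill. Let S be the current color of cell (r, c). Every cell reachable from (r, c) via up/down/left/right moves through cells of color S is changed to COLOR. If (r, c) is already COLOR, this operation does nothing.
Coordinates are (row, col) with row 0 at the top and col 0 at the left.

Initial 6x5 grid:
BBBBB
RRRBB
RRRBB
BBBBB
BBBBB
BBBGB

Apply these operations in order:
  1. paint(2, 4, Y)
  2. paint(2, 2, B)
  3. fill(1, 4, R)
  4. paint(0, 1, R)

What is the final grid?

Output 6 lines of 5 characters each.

Answer: RRRRR
RRRRR
RRRRY
RRRRR
RRRRR
RRRGR

Derivation:
After op 1 paint(2,4,Y):
BBBBB
RRRBB
RRRBY
BBBBB
BBBBB
BBBGB
After op 2 paint(2,2,B):
BBBBB
RRRBB
RRBBY
BBBBB
BBBBB
BBBGB
After op 3 fill(1,4,R) [23 cells changed]:
RRRRR
RRRRR
RRRRY
RRRRR
RRRRR
RRRGR
After op 4 paint(0,1,R):
RRRRR
RRRRR
RRRRY
RRRRR
RRRRR
RRRGR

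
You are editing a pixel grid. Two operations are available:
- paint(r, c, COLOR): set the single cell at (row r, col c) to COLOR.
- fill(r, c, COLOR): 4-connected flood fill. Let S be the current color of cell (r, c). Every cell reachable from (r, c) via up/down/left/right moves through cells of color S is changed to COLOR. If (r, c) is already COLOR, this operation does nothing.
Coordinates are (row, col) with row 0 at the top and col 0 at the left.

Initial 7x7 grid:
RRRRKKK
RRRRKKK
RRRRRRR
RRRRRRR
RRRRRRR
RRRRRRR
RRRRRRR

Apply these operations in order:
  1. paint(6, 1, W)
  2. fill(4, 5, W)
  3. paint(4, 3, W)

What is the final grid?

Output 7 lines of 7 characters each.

Answer: WWWWKKK
WWWWKKK
WWWWWWW
WWWWWWW
WWWWWWW
WWWWWWW
WWWWWWW

Derivation:
After op 1 paint(6,1,W):
RRRRKKK
RRRRKKK
RRRRRRR
RRRRRRR
RRRRRRR
RRRRRRR
RWRRRRR
After op 2 fill(4,5,W) [42 cells changed]:
WWWWKKK
WWWWKKK
WWWWWWW
WWWWWWW
WWWWWWW
WWWWWWW
WWWWWWW
After op 3 paint(4,3,W):
WWWWKKK
WWWWKKK
WWWWWWW
WWWWWWW
WWWWWWW
WWWWWWW
WWWWWWW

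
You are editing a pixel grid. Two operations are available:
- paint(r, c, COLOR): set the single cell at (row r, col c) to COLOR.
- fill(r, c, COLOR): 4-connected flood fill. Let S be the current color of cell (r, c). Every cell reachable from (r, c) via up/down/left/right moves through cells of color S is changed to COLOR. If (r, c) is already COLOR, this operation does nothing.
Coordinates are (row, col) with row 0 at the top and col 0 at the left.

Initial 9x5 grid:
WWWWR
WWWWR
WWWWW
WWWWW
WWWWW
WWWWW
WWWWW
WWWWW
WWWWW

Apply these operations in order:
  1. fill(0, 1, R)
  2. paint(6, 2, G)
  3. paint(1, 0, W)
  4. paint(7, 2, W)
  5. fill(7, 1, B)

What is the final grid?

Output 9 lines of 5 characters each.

After op 1 fill(0,1,R) [43 cells changed]:
RRRRR
RRRRR
RRRRR
RRRRR
RRRRR
RRRRR
RRRRR
RRRRR
RRRRR
After op 2 paint(6,2,G):
RRRRR
RRRRR
RRRRR
RRRRR
RRRRR
RRRRR
RRGRR
RRRRR
RRRRR
After op 3 paint(1,0,W):
RRRRR
WRRRR
RRRRR
RRRRR
RRRRR
RRRRR
RRGRR
RRRRR
RRRRR
After op 4 paint(7,2,W):
RRRRR
WRRRR
RRRRR
RRRRR
RRRRR
RRRRR
RRGRR
RRWRR
RRRRR
After op 5 fill(7,1,B) [42 cells changed]:
BBBBB
WBBBB
BBBBB
BBBBB
BBBBB
BBBBB
BBGBB
BBWBB
BBBBB

Answer: BBBBB
WBBBB
BBBBB
BBBBB
BBBBB
BBBBB
BBGBB
BBWBB
BBBBB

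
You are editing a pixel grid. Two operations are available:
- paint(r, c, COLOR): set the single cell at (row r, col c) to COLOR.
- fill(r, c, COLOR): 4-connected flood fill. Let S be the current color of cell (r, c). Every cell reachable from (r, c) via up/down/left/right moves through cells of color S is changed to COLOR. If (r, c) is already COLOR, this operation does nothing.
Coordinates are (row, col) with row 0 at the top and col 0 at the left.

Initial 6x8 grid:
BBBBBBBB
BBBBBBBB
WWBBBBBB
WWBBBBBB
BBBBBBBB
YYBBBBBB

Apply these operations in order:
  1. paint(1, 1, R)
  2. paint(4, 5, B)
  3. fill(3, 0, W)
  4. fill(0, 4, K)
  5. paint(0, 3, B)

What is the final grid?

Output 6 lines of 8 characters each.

After op 1 paint(1,1,R):
BBBBBBBB
BRBBBBBB
WWBBBBBB
WWBBBBBB
BBBBBBBB
YYBBBBBB
After op 2 paint(4,5,B):
BBBBBBBB
BRBBBBBB
WWBBBBBB
WWBBBBBB
BBBBBBBB
YYBBBBBB
After op 3 fill(3,0,W) [0 cells changed]:
BBBBBBBB
BRBBBBBB
WWBBBBBB
WWBBBBBB
BBBBBBBB
YYBBBBBB
After op 4 fill(0,4,K) [41 cells changed]:
KKKKKKKK
KRKKKKKK
WWKKKKKK
WWKKKKKK
KKKKKKKK
YYKKKKKK
After op 5 paint(0,3,B):
KKKBKKKK
KRKKKKKK
WWKKKKKK
WWKKKKKK
KKKKKKKK
YYKKKKKK

Answer: KKKBKKKK
KRKKKKKK
WWKKKKKK
WWKKKKKK
KKKKKKKK
YYKKKKKK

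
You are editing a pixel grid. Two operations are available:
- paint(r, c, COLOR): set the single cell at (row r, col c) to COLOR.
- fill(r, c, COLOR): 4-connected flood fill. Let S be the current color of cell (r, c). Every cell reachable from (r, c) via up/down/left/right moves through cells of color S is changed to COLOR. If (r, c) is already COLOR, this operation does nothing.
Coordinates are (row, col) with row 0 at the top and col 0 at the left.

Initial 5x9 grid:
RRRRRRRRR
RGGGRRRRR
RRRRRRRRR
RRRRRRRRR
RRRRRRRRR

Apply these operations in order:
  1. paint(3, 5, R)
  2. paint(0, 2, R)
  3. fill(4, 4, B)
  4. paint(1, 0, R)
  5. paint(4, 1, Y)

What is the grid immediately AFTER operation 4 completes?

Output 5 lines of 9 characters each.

Answer: BBBBBBBBB
RGGGBBBBB
BBBBBBBBB
BBBBBBBBB
BBBBBBBBB

Derivation:
After op 1 paint(3,5,R):
RRRRRRRRR
RGGGRRRRR
RRRRRRRRR
RRRRRRRRR
RRRRRRRRR
After op 2 paint(0,2,R):
RRRRRRRRR
RGGGRRRRR
RRRRRRRRR
RRRRRRRRR
RRRRRRRRR
After op 3 fill(4,4,B) [42 cells changed]:
BBBBBBBBB
BGGGBBBBB
BBBBBBBBB
BBBBBBBBB
BBBBBBBBB
After op 4 paint(1,0,R):
BBBBBBBBB
RGGGBBBBB
BBBBBBBBB
BBBBBBBBB
BBBBBBBBB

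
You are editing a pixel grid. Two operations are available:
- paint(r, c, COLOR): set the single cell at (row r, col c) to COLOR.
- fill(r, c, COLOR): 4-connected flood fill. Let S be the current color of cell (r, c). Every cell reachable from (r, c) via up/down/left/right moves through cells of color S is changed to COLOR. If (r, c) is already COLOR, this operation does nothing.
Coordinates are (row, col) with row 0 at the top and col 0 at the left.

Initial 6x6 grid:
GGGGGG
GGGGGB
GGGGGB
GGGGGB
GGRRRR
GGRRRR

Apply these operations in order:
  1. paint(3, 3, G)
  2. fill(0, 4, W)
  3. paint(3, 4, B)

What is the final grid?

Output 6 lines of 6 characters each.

After op 1 paint(3,3,G):
GGGGGG
GGGGGB
GGGGGB
GGGGGB
GGRRRR
GGRRRR
After op 2 fill(0,4,W) [25 cells changed]:
WWWWWW
WWWWWB
WWWWWB
WWWWWB
WWRRRR
WWRRRR
After op 3 paint(3,4,B):
WWWWWW
WWWWWB
WWWWWB
WWWWBB
WWRRRR
WWRRRR

Answer: WWWWWW
WWWWWB
WWWWWB
WWWWBB
WWRRRR
WWRRRR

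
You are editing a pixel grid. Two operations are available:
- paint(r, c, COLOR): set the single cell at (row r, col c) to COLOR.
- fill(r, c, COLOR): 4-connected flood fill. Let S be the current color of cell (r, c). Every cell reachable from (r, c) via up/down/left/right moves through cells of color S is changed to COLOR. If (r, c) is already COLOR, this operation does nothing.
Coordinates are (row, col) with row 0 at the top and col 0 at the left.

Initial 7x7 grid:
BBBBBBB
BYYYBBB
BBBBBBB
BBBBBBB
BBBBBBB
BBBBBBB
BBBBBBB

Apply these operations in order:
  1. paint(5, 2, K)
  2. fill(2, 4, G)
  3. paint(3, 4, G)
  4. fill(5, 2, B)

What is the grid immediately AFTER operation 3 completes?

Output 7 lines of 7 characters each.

Answer: GGGGGGG
GYYYGGG
GGGGGGG
GGGGGGG
GGGGGGG
GGKGGGG
GGGGGGG

Derivation:
After op 1 paint(5,2,K):
BBBBBBB
BYYYBBB
BBBBBBB
BBBBBBB
BBBBBBB
BBKBBBB
BBBBBBB
After op 2 fill(2,4,G) [45 cells changed]:
GGGGGGG
GYYYGGG
GGGGGGG
GGGGGGG
GGGGGGG
GGKGGGG
GGGGGGG
After op 3 paint(3,4,G):
GGGGGGG
GYYYGGG
GGGGGGG
GGGGGGG
GGGGGGG
GGKGGGG
GGGGGGG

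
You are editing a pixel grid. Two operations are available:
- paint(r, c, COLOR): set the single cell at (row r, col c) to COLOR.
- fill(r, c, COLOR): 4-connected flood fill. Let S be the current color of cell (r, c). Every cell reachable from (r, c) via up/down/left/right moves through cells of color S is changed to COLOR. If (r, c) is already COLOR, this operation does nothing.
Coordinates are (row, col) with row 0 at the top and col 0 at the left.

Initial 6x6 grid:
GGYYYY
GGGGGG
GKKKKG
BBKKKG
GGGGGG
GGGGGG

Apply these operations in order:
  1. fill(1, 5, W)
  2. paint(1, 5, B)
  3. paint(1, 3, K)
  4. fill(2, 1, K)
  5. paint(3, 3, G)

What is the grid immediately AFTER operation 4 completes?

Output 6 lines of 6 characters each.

After op 1 fill(1,5,W) [23 cells changed]:
WWYYYY
WWWWWW
WKKKKW
BBKKKW
WWWWWW
WWWWWW
After op 2 paint(1,5,B):
WWYYYY
WWWWWB
WKKKKW
BBKKKW
WWWWWW
WWWWWW
After op 3 paint(1,3,K):
WWYYYY
WWWKWB
WKKKKW
BBKKKW
WWWWWW
WWWWWW
After op 4 fill(2,1,K) [0 cells changed]:
WWYYYY
WWWKWB
WKKKKW
BBKKKW
WWWWWW
WWWWWW

Answer: WWYYYY
WWWKWB
WKKKKW
BBKKKW
WWWWWW
WWWWWW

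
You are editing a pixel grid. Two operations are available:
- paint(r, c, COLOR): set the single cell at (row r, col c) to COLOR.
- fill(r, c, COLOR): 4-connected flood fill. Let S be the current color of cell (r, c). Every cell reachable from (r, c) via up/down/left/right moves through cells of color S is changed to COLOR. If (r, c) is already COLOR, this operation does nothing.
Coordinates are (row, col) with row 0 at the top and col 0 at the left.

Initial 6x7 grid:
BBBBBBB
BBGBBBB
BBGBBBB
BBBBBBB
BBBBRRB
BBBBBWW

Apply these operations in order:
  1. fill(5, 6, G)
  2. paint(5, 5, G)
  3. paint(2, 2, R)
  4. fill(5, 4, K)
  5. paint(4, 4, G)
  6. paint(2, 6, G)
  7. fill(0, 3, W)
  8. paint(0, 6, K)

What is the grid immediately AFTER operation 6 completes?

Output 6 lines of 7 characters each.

Answer: KKKKKKK
KKGKKKK
KKRKKKG
KKKKKKK
KKKKGRK
KKKKKGG

Derivation:
After op 1 fill(5,6,G) [2 cells changed]:
BBBBBBB
BBGBBBB
BBGBBBB
BBBBBBB
BBBBRRB
BBBBBGG
After op 2 paint(5,5,G):
BBBBBBB
BBGBBBB
BBGBBBB
BBBBBBB
BBBBRRB
BBBBBGG
After op 3 paint(2,2,R):
BBBBBBB
BBGBBBB
BBRBBBB
BBBBBBB
BBBBRRB
BBBBBGG
After op 4 fill(5,4,K) [36 cells changed]:
KKKKKKK
KKGKKKK
KKRKKKK
KKKKKKK
KKKKRRK
KKKKKGG
After op 5 paint(4,4,G):
KKKKKKK
KKGKKKK
KKRKKKK
KKKKKKK
KKKKGRK
KKKKKGG
After op 6 paint(2,6,G):
KKKKKKK
KKGKKKK
KKRKKKG
KKKKKKK
KKKKGRK
KKKKKGG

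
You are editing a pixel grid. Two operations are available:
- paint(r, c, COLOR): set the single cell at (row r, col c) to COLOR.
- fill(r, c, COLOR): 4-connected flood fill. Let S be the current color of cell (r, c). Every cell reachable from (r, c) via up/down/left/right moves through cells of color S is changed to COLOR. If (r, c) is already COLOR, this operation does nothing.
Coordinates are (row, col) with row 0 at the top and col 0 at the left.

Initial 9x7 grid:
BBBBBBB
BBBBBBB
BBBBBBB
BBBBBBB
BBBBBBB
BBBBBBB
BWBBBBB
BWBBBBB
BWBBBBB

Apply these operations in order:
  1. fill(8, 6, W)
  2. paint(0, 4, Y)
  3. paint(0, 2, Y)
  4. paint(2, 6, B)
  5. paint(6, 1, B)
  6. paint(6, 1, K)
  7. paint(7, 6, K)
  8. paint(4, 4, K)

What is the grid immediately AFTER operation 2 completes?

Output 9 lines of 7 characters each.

Answer: WWWWYWW
WWWWWWW
WWWWWWW
WWWWWWW
WWWWWWW
WWWWWWW
WWWWWWW
WWWWWWW
WWWWWWW

Derivation:
After op 1 fill(8,6,W) [60 cells changed]:
WWWWWWW
WWWWWWW
WWWWWWW
WWWWWWW
WWWWWWW
WWWWWWW
WWWWWWW
WWWWWWW
WWWWWWW
After op 2 paint(0,4,Y):
WWWWYWW
WWWWWWW
WWWWWWW
WWWWWWW
WWWWWWW
WWWWWWW
WWWWWWW
WWWWWWW
WWWWWWW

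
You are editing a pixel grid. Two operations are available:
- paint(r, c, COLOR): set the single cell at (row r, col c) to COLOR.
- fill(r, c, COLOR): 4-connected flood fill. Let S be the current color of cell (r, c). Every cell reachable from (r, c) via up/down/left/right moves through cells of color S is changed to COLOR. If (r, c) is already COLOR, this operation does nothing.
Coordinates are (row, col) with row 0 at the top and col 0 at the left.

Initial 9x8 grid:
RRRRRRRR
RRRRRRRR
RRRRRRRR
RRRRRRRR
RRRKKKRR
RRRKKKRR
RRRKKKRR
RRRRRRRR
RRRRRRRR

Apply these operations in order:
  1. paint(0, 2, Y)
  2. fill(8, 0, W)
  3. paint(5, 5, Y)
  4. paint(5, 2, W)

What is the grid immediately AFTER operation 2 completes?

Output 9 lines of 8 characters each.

After op 1 paint(0,2,Y):
RRYRRRRR
RRRRRRRR
RRRRRRRR
RRRRRRRR
RRRKKKRR
RRRKKKRR
RRRKKKRR
RRRRRRRR
RRRRRRRR
After op 2 fill(8,0,W) [62 cells changed]:
WWYWWWWW
WWWWWWWW
WWWWWWWW
WWWWWWWW
WWWKKKWW
WWWKKKWW
WWWKKKWW
WWWWWWWW
WWWWWWWW

Answer: WWYWWWWW
WWWWWWWW
WWWWWWWW
WWWWWWWW
WWWKKKWW
WWWKKKWW
WWWKKKWW
WWWWWWWW
WWWWWWWW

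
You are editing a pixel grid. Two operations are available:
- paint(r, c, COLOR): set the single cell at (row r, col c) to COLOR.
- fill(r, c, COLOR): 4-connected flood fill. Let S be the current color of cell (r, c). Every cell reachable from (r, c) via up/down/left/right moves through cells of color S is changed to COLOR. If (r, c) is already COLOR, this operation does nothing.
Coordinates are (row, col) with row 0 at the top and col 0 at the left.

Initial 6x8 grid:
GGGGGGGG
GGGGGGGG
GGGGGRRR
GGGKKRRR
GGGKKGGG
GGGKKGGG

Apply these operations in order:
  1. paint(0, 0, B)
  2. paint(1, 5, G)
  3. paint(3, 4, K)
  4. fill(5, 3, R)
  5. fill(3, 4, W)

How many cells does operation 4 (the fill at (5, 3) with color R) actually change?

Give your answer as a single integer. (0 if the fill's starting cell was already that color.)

Answer: 6

Derivation:
After op 1 paint(0,0,B):
BGGGGGGG
GGGGGGGG
GGGGGRRR
GGGKKRRR
GGGKKGGG
GGGKKGGG
After op 2 paint(1,5,G):
BGGGGGGG
GGGGGGGG
GGGGGRRR
GGGKKRRR
GGGKKGGG
GGGKKGGG
After op 3 paint(3,4,K):
BGGGGGGG
GGGGGGGG
GGGGGRRR
GGGKKRRR
GGGKKGGG
GGGKKGGG
After op 4 fill(5,3,R) [6 cells changed]:
BGGGGGGG
GGGGGGGG
GGGGGRRR
GGGRRRRR
GGGRRGGG
GGGRRGGG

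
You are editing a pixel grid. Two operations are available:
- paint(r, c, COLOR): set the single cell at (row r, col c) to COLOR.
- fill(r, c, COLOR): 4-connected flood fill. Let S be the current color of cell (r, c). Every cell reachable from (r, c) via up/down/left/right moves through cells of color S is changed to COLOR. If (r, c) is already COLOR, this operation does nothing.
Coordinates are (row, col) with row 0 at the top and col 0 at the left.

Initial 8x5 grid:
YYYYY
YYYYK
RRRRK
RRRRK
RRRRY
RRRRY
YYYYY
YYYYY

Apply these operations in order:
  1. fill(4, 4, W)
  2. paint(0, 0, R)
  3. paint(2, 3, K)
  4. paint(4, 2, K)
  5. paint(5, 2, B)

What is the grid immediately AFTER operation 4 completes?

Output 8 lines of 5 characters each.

After op 1 fill(4,4,W) [12 cells changed]:
YYYYY
YYYYK
RRRRK
RRRRK
RRRRW
RRRRW
WWWWW
WWWWW
After op 2 paint(0,0,R):
RYYYY
YYYYK
RRRRK
RRRRK
RRRRW
RRRRW
WWWWW
WWWWW
After op 3 paint(2,3,K):
RYYYY
YYYYK
RRRKK
RRRRK
RRRRW
RRRRW
WWWWW
WWWWW
After op 4 paint(4,2,K):
RYYYY
YYYYK
RRRKK
RRRRK
RRKRW
RRRRW
WWWWW
WWWWW

Answer: RYYYY
YYYYK
RRRKK
RRRRK
RRKRW
RRRRW
WWWWW
WWWWW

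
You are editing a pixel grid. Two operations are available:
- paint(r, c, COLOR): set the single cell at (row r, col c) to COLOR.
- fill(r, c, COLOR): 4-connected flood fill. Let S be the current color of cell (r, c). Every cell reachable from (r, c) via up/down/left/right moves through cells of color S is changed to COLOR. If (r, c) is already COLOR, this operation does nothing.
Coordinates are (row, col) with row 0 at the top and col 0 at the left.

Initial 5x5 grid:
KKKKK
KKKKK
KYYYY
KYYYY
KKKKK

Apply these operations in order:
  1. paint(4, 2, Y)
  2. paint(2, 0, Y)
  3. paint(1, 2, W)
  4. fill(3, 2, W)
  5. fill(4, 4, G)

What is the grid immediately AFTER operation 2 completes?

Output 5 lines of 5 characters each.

Answer: KKKKK
KKKKK
YYYYY
KYYYY
KKYKK

Derivation:
After op 1 paint(4,2,Y):
KKKKK
KKKKK
KYYYY
KYYYY
KKYKK
After op 2 paint(2,0,Y):
KKKKK
KKKKK
YYYYY
KYYYY
KKYKK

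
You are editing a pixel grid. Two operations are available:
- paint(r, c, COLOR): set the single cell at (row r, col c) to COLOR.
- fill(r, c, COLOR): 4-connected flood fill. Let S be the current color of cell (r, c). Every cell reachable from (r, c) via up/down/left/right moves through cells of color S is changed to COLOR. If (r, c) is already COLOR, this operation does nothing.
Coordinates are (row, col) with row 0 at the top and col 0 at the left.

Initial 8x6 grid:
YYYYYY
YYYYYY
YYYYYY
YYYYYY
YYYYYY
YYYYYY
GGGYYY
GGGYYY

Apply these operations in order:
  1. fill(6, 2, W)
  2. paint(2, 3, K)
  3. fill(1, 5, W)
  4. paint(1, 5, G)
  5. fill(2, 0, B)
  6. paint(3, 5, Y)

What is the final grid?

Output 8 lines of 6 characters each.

After op 1 fill(6,2,W) [6 cells changed]:
YYYYYY
YYYYYY
YYYYYY
YYYYYY
YYYYYY
YYYYYY
WWWYYY
WWWYYY
After op 2 paint(2,3,K):
YYYYYY
YYYYYY
YYYKYY
YYYYYY
YYYYYY
YYYYYY
WWWYYY
WWWYYY
After op 3 fill(1,5,W) [41 cells changed]:
WWWWWW
WWWWWW
WWWKWW
WWWWWW
WWWWWW
WWWWWW
WWWWWW
WWWWWW
After op 4 paint(1,5,G):
WWWWWW
WWWWWG
WWWKWW
WWWWWW
WWWWWW
WWWWWW
WWWWWW
WWWWWW
After op 5 fill(2,0,B) [46 cells changed]:
BBBBBB
BBBBBG
BBBKBB
BBBBBB
BBBBBB
BBBBBB
BBBBBB
BBBBBB
After op 6 paint(3,5,Y):
BBBBBB
BBBBBG
BBBKBB
BBBBBY
BBBBBB
BBBBBB
BBBBBB
BBBBBB

Answer: BBBBBB
BBBBBG
BBBKBB
BBBBBY
BBBBBB
BBBBBB
BBBBBB
BBBBBB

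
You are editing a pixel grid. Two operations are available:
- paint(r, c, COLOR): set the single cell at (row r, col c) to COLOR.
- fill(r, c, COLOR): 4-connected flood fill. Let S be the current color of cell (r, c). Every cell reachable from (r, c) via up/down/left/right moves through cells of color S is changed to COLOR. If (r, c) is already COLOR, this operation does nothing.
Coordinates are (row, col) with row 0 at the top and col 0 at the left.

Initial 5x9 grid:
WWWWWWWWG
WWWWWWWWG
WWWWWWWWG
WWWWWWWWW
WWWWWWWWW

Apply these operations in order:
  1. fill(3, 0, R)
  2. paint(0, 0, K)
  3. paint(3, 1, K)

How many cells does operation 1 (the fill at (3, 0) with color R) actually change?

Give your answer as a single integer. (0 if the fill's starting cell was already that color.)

After op 1 fill(3,0,R) [42 cells changed]:
RRRRRRRRG
RRRRRRRRG
RRRRRRRRG
RRRRRRRRR
RRRRRRRRR

Answer: 42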